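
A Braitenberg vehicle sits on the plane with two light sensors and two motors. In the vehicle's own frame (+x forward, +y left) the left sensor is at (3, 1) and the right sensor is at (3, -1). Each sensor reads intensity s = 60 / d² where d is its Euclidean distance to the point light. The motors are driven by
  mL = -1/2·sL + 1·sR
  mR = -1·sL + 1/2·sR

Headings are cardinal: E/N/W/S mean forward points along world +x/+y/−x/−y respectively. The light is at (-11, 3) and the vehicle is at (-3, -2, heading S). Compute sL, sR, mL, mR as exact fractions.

left sensor world pos  = (-2, -5); dL² = 145
right sensor world pos = (-4, -5); dR² = 113
sL = 60/145 = 12/29
sR = 60/113 = 60/113
mL = -1/2·sL + 1·sR = 1062/3277
mR = -1·sL + 1/2·sR = -486/3277

12/29 60/113 1062/3277 -486/3277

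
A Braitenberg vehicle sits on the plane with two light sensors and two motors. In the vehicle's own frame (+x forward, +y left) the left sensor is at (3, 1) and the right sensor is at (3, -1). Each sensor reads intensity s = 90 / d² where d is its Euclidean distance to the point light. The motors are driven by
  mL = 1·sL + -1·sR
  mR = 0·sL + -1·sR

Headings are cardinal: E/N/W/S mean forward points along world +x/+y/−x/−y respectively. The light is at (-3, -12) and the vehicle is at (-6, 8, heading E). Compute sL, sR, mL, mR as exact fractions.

left sensor world pos  = (-3, 9); dL² = 441
right sensor world pos = (-3, 7); dR² = 361
sL = 90/441 = 10/49
sR = 90/361 = 90/361
mL = 1·sL + -1·sR = -800/17689
mR = 0·sL + -1·sR = -90/361

10/49 90/361 -800/17689 -90/361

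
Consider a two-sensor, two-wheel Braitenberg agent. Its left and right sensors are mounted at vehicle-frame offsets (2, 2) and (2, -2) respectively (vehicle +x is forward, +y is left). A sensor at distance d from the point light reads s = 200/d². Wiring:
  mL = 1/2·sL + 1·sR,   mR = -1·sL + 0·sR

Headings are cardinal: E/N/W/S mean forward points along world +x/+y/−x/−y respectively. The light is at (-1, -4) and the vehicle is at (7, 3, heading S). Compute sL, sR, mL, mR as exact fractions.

8/5 200/61 1244/305 -8/5

left sensor world pos  = (9, 1); dL² = 125
right sensor world pos = (5, 1); dR² = 61
sL = 200/125 = 8/5
sR = 200/61 = 200/61
mL = 1/2·sL + 1·sR = 1244/305
mR = -1·sL + 0·sR = -8/5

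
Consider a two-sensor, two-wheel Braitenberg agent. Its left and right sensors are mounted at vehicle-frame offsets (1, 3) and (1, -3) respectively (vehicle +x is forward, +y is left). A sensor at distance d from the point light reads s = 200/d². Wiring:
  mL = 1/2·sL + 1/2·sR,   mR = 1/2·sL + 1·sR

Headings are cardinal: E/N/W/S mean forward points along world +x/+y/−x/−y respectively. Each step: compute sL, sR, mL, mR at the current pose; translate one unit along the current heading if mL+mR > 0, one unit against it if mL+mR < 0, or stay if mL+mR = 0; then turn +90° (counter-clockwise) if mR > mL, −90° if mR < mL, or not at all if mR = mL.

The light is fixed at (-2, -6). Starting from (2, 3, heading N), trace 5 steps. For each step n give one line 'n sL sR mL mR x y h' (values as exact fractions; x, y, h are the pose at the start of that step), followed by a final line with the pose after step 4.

n=0: pose=(2,3,N); sL=200/101, sR=200/149; mL=25000/15049, mR=35100/15049; mL+mR=60100/15049 → advance +1; mR−mL=100/149 → turn +1·90°
n=1: pose=(2,4,W); sL=100/29, sR=100/89; mL=5900/2581, mR=7350/2581; mL+mR=13250/2581 → advance +1; mR−mL=50/89 → turn +1·90°
n=2: pose=(1,4,S); sL=200/117, sR=200/81; mL=2200/1053, mR=3500/1053; mL+mR=1900/351 → advance +1; mR−mL=100/81 → turn +1·90°
n=3: pose=(1,3,E); sL=5/4, sR=50/13; mL=265/104, mR=465/104; mL+mR=365/52 → advance +1; mR−mL=25/13 → turn +1·90°
n=4: pose=(2,3,N); sL=200/101, sR=200/149; mL=25000/15049, mR=35100/15049; mL+mR=60100/15049 → advance +1; mR−mL=100/149 → turn +1·90°

0 200/101 200/149 25000/15049 35100/15049 2 3 N
1 100/29 100/89 5900/2581 7350/2581 2 4 W
2 200/117 200/81 2200/1053 3500/1053 1 4 S
3 5/4 50/13 265/104 465/104 1 3 E
4 200/101 200/149 25000/15049 35100/15049 2 3 N
final 2 4 W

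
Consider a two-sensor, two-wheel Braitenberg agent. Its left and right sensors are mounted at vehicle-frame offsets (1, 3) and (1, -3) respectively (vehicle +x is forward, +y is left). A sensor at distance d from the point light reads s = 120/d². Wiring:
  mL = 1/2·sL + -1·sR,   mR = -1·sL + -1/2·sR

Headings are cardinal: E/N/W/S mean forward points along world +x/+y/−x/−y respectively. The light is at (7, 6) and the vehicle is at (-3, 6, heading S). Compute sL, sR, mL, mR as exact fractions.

12/5 12/17 42/85 -234/85

left sensor world pos  = (0, 5); dL² = 50
right sensor world pos = (-6, 5); dR² = 170
sL = 120/50 = 12/5
sR = 120/170 = 12/17
mL = 1/2·sL + -1·sR = 42/85
mR = -1·sL + -1/2·sR = -234/85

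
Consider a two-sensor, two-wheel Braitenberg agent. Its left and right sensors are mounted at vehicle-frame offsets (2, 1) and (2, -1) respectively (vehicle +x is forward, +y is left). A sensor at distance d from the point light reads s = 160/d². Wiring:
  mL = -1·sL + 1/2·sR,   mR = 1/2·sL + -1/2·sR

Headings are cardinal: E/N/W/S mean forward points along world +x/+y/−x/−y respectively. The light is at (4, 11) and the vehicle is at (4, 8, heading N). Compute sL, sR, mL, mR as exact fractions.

left sensor world pos  = (3, 10); dL² = 2
right sensor world pos = (5, 10); dR² = 2
sL = 160/2 = 80
sR = 160/2 = 80
mL = -1·sL + 1/2·sR = -40
mR = 1/2·sL + -1/2·sR = 0

80 80 -40 0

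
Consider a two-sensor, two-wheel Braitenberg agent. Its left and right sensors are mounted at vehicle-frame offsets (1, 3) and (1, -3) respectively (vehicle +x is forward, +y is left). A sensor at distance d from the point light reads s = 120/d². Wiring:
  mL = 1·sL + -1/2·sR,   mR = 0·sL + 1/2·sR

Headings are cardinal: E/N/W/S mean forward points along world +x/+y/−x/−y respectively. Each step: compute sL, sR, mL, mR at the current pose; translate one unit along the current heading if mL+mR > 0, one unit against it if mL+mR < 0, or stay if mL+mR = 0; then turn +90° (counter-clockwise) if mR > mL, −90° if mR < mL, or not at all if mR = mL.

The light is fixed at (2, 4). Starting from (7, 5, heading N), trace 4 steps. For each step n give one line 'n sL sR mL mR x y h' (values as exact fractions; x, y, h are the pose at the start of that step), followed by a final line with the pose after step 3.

0 15 30/17 240/17 15/17 7 5 N
1 120/61 120/37 780/2257 60/37 7 6 E
2 20/3 4/3 6 2/3 8 6 N
3 24/17 120/49 156/833 60/49 8 7 E
final 9 7 N

n=0: pose=(7,5,N); sL=15, sR=30/17; mL=240/17, mR=15/17; mL+mR=15 → advance +1; mR−mL=-225/17 → turn -1·90°
n=1: pose=(7,6,E); sL=120/61, sR=120/37; mL=780/2257, mR=60/37; mL+mR=120/61 → advance +1; mR−mL=2880/2257 → turn +1·90°
n=2: pose=(8,6,N); sL=20/3, sR=4/3; mL=6, mR=2/3; mL+mR=20/3 → advance +1; mR−mL=-16/3 → turn -1·90°
n=3: pose=(8,7,E); sL=24/17, sR=120/49; mL=156/833, mR=60/49; mL+mR=24/17 → advance +1; mR−mL=864/833 → turn +1·90°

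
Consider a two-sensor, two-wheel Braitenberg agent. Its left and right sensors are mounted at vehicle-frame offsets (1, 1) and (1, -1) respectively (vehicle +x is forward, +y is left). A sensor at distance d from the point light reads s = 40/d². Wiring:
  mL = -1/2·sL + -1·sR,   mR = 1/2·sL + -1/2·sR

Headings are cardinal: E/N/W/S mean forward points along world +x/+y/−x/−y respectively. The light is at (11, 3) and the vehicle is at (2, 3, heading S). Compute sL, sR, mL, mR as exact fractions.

8/13 40/101 -924/1313 144/1313

left sensor world pos  = (3, 2); dL² = 65
right sensor world pos = (1, 2); dR² = 101
sL = 40/65 = 8/13
sR = 40/101 = 40/101
mL = -1/2·sL + -1·sR = -924/1313
mR = 1/2·sL + -1/2·sR = 144/1313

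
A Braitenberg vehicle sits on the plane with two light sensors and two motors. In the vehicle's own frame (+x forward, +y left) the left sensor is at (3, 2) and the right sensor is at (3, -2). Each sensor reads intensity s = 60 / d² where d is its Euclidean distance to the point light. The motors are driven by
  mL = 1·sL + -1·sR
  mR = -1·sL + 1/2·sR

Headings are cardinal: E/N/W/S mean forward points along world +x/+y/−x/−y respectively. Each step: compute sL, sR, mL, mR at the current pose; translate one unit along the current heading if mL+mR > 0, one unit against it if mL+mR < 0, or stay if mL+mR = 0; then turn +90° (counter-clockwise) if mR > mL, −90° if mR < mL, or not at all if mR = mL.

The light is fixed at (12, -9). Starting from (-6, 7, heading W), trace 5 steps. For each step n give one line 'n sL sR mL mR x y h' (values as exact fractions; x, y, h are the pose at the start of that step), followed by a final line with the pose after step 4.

0 60/637 4/51 512/32487 -1786/32487 -6 7 W
1 30/361 30/293 -2040/105773 -3375/105773 -5 7 N
2 12/97 12/73 -288/7081 -294/7081 -5 6 E
3 3/20 15/136 27/680 -129/1360 -6 6 S
4 60/637 4/51 512/32487 -1786/32487 -6 7 W
final -5 7 N

n=0: pose=(-6,7,W); sL=60/637, sR=4/51; mL=512/32487, mR=-1786/32487; mL+mR=-2/51 → advance -1; mR−mL=-766/10829 → turn -1·90°
n=1: pose=(-5,7,N); sL=30/361, sR=30/293; mL=-2040/105773, mR=-3375/105773; mL+mR=-15/293 → advance -1; mR−mL=-1335/105773 → turn -1·90°
n=2: pose=(-5,6,E); sL=12/97, sR=12/73; mL=-288/7081, mR=-294/7081; mL+mR=-6/73 → advance -1; mR−mL=-6/7081 → turn -1·90°
n=3: pose=(-6,6,S); sL=3/20, sR=15/136; mL=27/680, mR=-129/1360; mL+mR=-15/272 → advance -1; mR−mL=-183/1360 → turn -1·90°
n=4: pose=(-6,7,W); sL=60/637, sR=4/51; mL=512/32487, mR=-1786/32487; mL+mR=-2/51 → advance -1; mR−mL=-766/10829 → turn -1·90°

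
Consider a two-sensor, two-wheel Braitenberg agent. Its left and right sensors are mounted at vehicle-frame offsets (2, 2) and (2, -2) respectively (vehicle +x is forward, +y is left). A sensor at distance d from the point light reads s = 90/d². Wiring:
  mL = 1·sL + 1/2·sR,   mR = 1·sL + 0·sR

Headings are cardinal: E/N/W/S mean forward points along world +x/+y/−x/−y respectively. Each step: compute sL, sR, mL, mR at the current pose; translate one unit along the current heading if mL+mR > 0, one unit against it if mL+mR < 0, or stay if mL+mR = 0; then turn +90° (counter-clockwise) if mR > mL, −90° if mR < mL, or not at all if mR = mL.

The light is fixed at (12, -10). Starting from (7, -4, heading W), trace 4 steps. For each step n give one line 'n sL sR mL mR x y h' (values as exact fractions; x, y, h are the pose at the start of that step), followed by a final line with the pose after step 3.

0 18/13 90/113 2619/1469 18/13 7 -4 W
1 45/64 9/8 81/64 45/64 6 -4 N
2 90/97 90/41 8055/3977 90/97 6 -3 E
3 45/17 45/37 4095/1258 45/17 7 -3 S
final 7 -4 W

n=0: pose=(7,-4,W); sL=18/13, sR=90/113; mL=2619/1469, mR=18/13; mL+mR=4653/1469 → advance +1; mR−mL=-45/113 → turn -1·90°
n=1: pose=(6,-4,N); sL=45/64, sR=9/8; mL=81/64, mR=45/64; mL+mR=63/32 → advance +1; mR−mL=-9/16 → turn -1·90°
n=2: pose=(6,-3,E); sL=90/97, sR=90/41; mL=8055/3977, mR=90/97; mL+mR=11745/3977 → advance +1; mR−mL=-45/41 → turn -1·90°
n=3: pose=(7,-3,S); sL=45/17, sR=45/37; mL=4095/1258, mR=45/17; mL+mR=7425/1258 → advance +1; mR−mL=-45/74 → turn -1·90°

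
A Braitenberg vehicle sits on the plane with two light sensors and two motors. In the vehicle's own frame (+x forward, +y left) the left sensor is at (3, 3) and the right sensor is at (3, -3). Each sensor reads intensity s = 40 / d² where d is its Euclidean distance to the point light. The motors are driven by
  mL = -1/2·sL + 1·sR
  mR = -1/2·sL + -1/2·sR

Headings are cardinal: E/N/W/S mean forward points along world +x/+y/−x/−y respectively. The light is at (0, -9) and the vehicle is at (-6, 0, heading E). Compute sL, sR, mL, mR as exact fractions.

left sensor world pos  = (-3, 3); dL² = 153
right sensor world pos = (-3, -3); dR² = 45
sL = 40/153 = 40/153
sR = 40/45 = 8/9
mL = -1/2·sL + 1·sR = 116/153
mR = -1/2·sL + -1/2·sR = -88/153

40/153 8/9 116/153 -88/153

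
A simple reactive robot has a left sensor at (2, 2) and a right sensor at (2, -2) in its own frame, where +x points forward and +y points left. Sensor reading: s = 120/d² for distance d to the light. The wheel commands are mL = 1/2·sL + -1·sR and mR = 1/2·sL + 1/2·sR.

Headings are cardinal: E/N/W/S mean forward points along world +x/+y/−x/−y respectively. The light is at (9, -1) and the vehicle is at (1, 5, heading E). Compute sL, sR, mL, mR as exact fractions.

6/5 30/13 -111/65 114/65

left sensor world pos  = (3, 7); dL² = 100
right sensor world pos = (3, 3); dR² = 52
sL = 120/100 = 6/5
sR = 120/52 = 30/13
mL = 1/2·sL + -1·sR = -111/65
mR = 1/2·sL + 1/2·sR = 114/65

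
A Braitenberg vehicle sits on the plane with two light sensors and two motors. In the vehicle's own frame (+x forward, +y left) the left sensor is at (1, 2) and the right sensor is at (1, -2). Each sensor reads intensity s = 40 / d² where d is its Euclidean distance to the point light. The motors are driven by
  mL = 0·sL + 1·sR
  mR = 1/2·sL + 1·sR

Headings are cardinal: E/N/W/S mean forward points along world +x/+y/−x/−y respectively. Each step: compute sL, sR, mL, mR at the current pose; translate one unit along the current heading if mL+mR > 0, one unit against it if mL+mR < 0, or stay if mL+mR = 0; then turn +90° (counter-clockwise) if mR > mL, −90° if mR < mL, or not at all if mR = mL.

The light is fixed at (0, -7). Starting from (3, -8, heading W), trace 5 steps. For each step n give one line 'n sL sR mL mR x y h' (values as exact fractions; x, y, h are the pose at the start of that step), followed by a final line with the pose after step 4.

n=0: pose=(3,-8,W); sL=40/13, sR=8; mL=8, mR=124/13; mL+mR=228/13 → advance +1; mR−mL=20/13 → turn +1·90°
n=1: pose=(2,-8,S); sL=2, sR=10; mL=10, mR=11; mL+mR=21 → advance +1; mR−mL=1 → turn +1·90°
n=2: pose=(2,-9,E); sL=40/9, sR=8/5; mL=8/5, mR=172/45; mL+mR=244/45 → advance +1; mR−mL=20/9 → turn +1·90°
n=3: pose=(3,-9,N); sL=20, sR=20/13; mL=20/13, mR=150/13; mL+mR=170/13 → advance +1; mR−mL=10 → turn +1·90°
n=4: pose=(3,-8,W); sL=40/13, sR=8; mL=8, mR=124/13; mL+mR=228/13 → advance +1; mR−mL=20/13 → turn +1·90°

0 40/13 8 8 124/13 3 -8 W
1 2 10 10 11 2 -8 S
2 40/9 8/5 8/5 172/45 2 -9 E
3 20 20/13 20/13 150/13 3 -9 N
4 40/13 8 8 124/13 3 -8 W
final 2 -8 S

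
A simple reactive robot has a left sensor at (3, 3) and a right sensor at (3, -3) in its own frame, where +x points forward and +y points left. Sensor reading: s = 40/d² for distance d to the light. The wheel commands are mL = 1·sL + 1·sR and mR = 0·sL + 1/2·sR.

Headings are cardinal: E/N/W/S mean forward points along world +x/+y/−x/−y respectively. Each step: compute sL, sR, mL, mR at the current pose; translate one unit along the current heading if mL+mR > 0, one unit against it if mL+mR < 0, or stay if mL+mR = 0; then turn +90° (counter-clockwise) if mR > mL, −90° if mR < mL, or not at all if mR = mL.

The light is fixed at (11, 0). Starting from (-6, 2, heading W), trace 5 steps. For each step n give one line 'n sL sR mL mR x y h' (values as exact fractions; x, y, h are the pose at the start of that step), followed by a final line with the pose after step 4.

n=0: pose=(-6,2,W); sL=40/401, sR=8/85; mL=6608/34085, mR=4/85; mL+mR=8212/34085 → advance +1; mR−mL=-5004/34085 → turn -1·90°
n=1: pose=(-7,2,N); sL=20/233, sR=4/25; mL=1432/5825, mR=2/25; mL+mR=1898/5825 → advance +1; mR−mL=-966/5825 → turn -1·90°
n=2: pose=(-7,3,E); sL=40/261, sR=8/45; mL=48/145, mR=4/45; mL+mR=548/1305 → advance +1; mR−mL=-316/1305 → turn -1·90°
n=3: pose=(-6,3,S); sL=10/49, sR=1/10; mL=149/490, mR=1/20; mL+mR=347/980 → advance +1; mR−mL=-249/980 → turn -1·90°
n=4: pose=(-6,2,W); sL=40/401, sR=8/85; mL=6608/34085, mR=4/85; mL+mR=8212/34085 → advance +1; mR−mL=-5004/34085 → turn -1·90°

0 40/401 8/85 6608/34085 4/85 -6 2 W
1 20/233 4/25 1432/5825 2/25 -7 2 N
2 40/261 8/45 48/145 4/45 -7 3 E
3 10/49 1/10 149/490 1/20 -6 3 S
4 40/401 8/85 6608/34085 4/85 -6 2 W
final -7 2 N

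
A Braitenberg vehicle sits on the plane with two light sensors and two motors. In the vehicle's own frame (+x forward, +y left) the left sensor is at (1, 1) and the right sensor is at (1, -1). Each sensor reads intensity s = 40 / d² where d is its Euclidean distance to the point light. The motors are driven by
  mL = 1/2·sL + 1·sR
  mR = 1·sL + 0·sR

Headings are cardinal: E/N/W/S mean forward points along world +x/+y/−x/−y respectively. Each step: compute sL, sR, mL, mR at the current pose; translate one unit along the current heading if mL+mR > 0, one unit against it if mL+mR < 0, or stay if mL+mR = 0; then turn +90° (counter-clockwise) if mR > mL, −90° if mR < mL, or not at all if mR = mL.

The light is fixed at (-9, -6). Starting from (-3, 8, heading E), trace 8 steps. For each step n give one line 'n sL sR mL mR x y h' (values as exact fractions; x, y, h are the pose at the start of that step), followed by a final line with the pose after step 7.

n=0: pose=(-3,8,E); sL=20/137, sR=20/109; mL=3830/14933, mR=20/137; mL+mR=6010/14933 → advance +1; mR−mL=-1650/14933 → turn -1·90°
n=1: pose=(-2,8,S); sL=40/233, sR=8/41; mL=2684/9553, mR=40/233; mL+mR=4324/9553 → advance +1; mR−mL=-1044/9553 → turn -1·90°
n=2: pose=(-2,7,W); sL=2/9, sR=5/29; mL=74/261, mR=2/9; mL+mR=44/87 → advance +1; mR−mL=-16/261 → turn -1·90°
n=3: pose=(-3,7,N); sL=40/221, sR=8/49; mL=2748/10829, mR=40/221; mL+mR=4708/10829 → advance +1; mR−mL=-788/10829 → turn -1·90°
n=4: pose=(-3,8,E); sL=20/137, sR=20/109; mL=3830/14933, mR=20/137; mL+mR=6010/14933 → advance +1; mR−mL=-1650/14933 → turn -1·90°
n=5: pose=(-2,8,S); sL=40/233, sR=8/41; mL=2684/9553, mR=40/233; mL+mR=4324/9553 → advance +1; mR−mL=-1044/9553 → turn -1·90°
n=6: pose=(-2,7,W); sL=2/9, sR=5/29; mL=74/261, mR=2/9; mL+mR=44/87 → advance +1; mR−mL=-16/261 → turn -1·90°
n=7: pose=(-3,7,N); sL=40/221, sR=8/49; mL=2748/10829, mR=40/221; mL+mR=4708/10829 → advance +1; mR−mL=-788/10829 → turn -1·90°

0 20/137 20/109 3830/14933 20/137 -3 8 E
1 40/233 8/41 2684/9553 40/233 -2 8 S
2 2/9 5/29 74/261 2/9 -2 7 W
3 40/221 8/49 2748/10829 40/221 -3 7 N
4 20/137 20/109 3830/14933 20/137 -3 8 E
5 40/233 8/41 2684/9553 40/233 -2 8 S
6 2/9 5/29 74/261 2/9 -2 7 W
7 40/221 8/49 2748/10829 40/221 -3 7 N
final -3 8 E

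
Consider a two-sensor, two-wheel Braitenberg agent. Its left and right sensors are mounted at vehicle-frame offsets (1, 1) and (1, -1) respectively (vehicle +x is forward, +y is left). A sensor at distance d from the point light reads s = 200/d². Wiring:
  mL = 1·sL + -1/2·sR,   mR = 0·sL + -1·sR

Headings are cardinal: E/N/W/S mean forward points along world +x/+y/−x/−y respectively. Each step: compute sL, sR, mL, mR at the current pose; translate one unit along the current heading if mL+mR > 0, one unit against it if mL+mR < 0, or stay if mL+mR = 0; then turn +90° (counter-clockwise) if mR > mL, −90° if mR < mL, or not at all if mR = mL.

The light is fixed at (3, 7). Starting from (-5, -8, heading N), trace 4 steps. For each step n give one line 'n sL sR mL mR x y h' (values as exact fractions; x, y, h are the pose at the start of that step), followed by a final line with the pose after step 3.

n=0: pose=(-5,-8,N); sL=200/277, sR=40/49; mL=4260/13573, mR=-40/49; mL+mR=-6820/13573 → advance -1; mR−mL=-15340/13573 → turn -1·90°
n=1: pose=(-5,-9,E); sL=100/137, sR=100/169; mL=10050/23153, mR=-100/169; mL+mR=-3650/23153 → advance -1; mR−mL=-23750/23153 → turn -1·90°
n=2: pose=(-6,-9,S); sL=200/353, sR=200/389; mL=42500/137317, mR=-200/389; mL+mR=-28100/137317 → advance -1; mR−mL=-113100/137317 → turn -1·90°
n=3: pose=(-6,-8,W); sL=50/89, sR=25/37; mL=1475/6586, mR=-25/37; mL+mR=-2975/6586 → advance -1; mR−mL=-5925/6586 → turn -1·90°

0 200/277 40/49 4260/13573 -40/49 -5 -8 N
1 100/137 100/169 10050/23153 -100/169 -5 -9 E
2 200/353 200/389 42500/137317 -200/389 -6 -9 S
3 50/89 25/37 1475/6586 -25/37 -6 -8 W
final -5 -8 N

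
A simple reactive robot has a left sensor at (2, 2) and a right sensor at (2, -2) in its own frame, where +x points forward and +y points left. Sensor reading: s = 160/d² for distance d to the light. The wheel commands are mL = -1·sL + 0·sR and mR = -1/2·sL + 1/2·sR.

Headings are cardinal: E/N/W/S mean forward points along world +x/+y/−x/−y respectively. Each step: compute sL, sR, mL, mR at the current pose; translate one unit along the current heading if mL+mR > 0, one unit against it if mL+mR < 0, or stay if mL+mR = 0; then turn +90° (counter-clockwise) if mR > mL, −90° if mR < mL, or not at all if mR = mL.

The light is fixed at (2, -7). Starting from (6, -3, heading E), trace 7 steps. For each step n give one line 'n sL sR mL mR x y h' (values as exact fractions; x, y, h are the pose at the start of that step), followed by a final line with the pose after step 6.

0 20/9 4 -20/9 8/9 6 -3 E
1 160/37 160/61 -160/37 -1920/2257 5 -3 N
2 80 80/13 -80 -480/13 5 -4 W
3 160/37 32 -160/37 512/37 6 -4 S
4 40/13 40/9 -40/13 80/117 6 -5 E
5 160/17 160/41 -160/17 -1920/697 5 -5 N
6 80 16 -80 -32 5 -6 W
final 6 -6 S

n=0: pose=(6,-3,E); sL=20/9, sR=4; mL=-20/9, mR=8/9; mL+mR=-4/3 → advance -1; mR−mL=28/9 → turn +1·90°
n=1: pose=(5,-3,N); sL=160/37, sR=160/61; mL=-160/37, mR=-1920/2257; mL+mR=-11680/2257 → advance -1; mR−mL=7840/2257 → turn +1·90°
n=2: pose=(5,-4,W); sL=80, sR=80/13; mL=-80, mR=-480/13; mL+mR=-1520/13 → advance -1; mR−mL=560/13 → turn +1·90°
n=3: pose=(6,-4,S); sL=160/37, sR=32; mL=-160/37, mR=512/37; mL+mR=352/37 → advance +1; mR−mL=672/37 → turn +1·90°
n=4: pose=(6,-5,E); sL=40/13, sR=40/9; mL=-40/13, mR=80/117; mL+mR=-280/117 → advance -1; mR−mL=440/117 → turn +1·90°
n=5: pose=(5,-5,N); sL=160/17, sR=160/41; mL=-160/17, mR=-1920/697; mL+mR=-8480/697 → advance -1; mR−mL=4640/697 → turn +1·90°
n=6: pose=(5,-6,W); sL=80, sR=16; mL=-80, mR=-32; mL+mR=-112 → advance -1; mR−mL=48 → turn +1·90°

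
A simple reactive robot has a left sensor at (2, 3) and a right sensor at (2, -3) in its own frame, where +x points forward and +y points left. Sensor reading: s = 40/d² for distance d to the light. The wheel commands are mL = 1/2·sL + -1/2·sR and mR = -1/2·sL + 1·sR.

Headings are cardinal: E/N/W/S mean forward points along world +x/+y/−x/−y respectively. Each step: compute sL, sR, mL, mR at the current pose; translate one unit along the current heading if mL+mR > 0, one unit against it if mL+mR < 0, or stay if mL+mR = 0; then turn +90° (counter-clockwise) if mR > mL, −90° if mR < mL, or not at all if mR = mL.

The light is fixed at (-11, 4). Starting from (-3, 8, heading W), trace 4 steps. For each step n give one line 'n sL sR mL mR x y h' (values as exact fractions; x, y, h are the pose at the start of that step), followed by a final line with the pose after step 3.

n=0: pose=(-3,8,W); sL=40/37, sR=8/17; mL=192/629, mR=-44/629; mL+mR=4/17 → advance +1; mR−mL=-236/629 → turn -1·90°
n=1: pose=(-4,8,N); sL=10/13, sR=5/17; mL=105/442, mR=-20/221; mL+mR=5/34 → advance +1; mR−mL=-145/442 → turn -1·90°
n=2: pose=(-4,9,E); sL=8/29, sR=8/17; mL=-48/493, mR=164/493; mL+mR=4/17 → advance +1; mR−mL=212/493 → turn +1·90°
n=3: pose=(-3,9,N); sL=20/37, sR=4/17; mL=96/629, mR=-22/629; mL+mR=2/17 → advance +1; mR−mL=-118/629 → turn -1·90°

0 40/37 8/17 192/629 -44/629 -3 8 W
1 10/13 5/17 105/442 -20/221 -4 8 N
2 8/29 8/17 -48/493 164/493 -4 9 E
3 20/37 4/17 96/629 -22/629 -3 9 N
final -3 10 E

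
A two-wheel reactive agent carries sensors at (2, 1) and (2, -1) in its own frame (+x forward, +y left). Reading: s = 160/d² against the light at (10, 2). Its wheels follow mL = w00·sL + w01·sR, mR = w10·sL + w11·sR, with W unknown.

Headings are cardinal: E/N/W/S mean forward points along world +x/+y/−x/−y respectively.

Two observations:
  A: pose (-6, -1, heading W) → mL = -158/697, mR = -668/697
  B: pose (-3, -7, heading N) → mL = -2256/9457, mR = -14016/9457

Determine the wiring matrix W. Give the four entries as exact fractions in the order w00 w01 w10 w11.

-1 1/2 -1 -1

obs A: pose=(-6,-1,W) → sL=8/17, sR=20/41, mL=-158/697, mR=-668/697
obs B: pose=(-3,-7,N) → sL=32/49, sR=160/193, mL=-2256/9457, mR=-14016/9457
sensor matrix S = [[8/17, 20/41], [32/49, 160/193]]; det S = 471680/6591529
solve [mL_A; mL_B] = S·[w00; w01] and [mR_A; mR_B] = S·[w10; w11]:
  w00 = -1, w01 = 1/2, w10 = -1, w11 = -1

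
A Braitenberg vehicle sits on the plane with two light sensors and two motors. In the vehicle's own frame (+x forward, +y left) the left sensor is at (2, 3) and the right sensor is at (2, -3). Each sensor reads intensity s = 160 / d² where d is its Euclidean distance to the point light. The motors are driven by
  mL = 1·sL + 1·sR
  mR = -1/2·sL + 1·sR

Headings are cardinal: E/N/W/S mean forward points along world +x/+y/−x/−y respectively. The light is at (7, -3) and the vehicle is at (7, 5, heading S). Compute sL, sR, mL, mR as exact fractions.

32/9 32/9 64/9 16/9

left sensor world pos  = (10, 3); dL² = 45
right sensor world pos = (4, 3); dR² = 45
sL = 160/45 = 32/9
sR = 160/45 = 32/9
mL = 1·sL + 1·sR = 64/9
mR = -1/2·sL + 1·sR = 16/9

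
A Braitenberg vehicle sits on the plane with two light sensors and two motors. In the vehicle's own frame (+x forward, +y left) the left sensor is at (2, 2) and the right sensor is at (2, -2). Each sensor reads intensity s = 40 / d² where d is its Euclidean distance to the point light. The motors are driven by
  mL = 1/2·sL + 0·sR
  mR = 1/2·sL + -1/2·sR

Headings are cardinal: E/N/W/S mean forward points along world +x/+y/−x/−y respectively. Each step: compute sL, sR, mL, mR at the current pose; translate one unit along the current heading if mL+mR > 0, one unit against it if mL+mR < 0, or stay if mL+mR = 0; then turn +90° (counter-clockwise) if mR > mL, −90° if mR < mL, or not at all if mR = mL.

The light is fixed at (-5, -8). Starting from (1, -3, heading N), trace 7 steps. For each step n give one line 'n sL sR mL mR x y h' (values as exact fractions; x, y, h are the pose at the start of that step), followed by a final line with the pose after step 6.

n=0: pose=(1,-3,N); sL=8/13, sR=40/113; mL=4/13, mR=192/1469; mL+mR=644/1469 → advance +1; mR−mL=-20/113 → turn -1·90°
n=1: pose=(1,-2,E); sL=5/16, sR=1/2; mL=5/32, mR=-3/32; mL+mR=1/16 → advance +1; mR−mL=-1/4 → turn -1·90°
n=2: pose=(2,-2,S); sL=40/97, sR=40/41; mL=20/97, mR=-1120/3977; mL+mR=-300/3977 → advance -1; mR−mL=-20/41 → turn -1·90°
n=3: pose=(2,-1,W); sL=4/5, sR=20/53; mL=2/5, mR=56/265; mL+mR=162/265 → advance +1; mR−mL=-10/53 → turn -1·90°
n=4: pose=(1,-1,N); sL=40/97, sR=8/29; mL=20/97, mR=192/2813; mL+mR=772/2813 → advance +1; mR−mL=-4/29 → turn -1·90°
n=5: pose=(1,0,E); sL=10/41, sR=2/5; mL=5/41, mR=-16/205; mL+mR=9/205 → advance +1; mR−mL=-1/5 → turn -1·90°
n=6: pose=(2,0,S); sL=40/117, sR=40/61; mL=20/117, mR=-1120/7137; mL+mR=100/7137 → advance +1; mR−mL=-20/61 → turn -1·90°

0 8/13 40/113 4/13 192/1469 1 -3 N
1 5/16 1/2 5/32 -3/32 1 -2 E
2 40/97 40/41 20/97 -1120/3977 2 -2 S
3 4/5 20/53 2/5 56/265 2 -1 W
4 40/97 8/29 20/97 192/2813 1 -1 N
5 10/41 2/5 5/41 -16/205 1 0 E
6 40/117 40/61 20/117 -1120/7137 2 0 S
final 2 -1 W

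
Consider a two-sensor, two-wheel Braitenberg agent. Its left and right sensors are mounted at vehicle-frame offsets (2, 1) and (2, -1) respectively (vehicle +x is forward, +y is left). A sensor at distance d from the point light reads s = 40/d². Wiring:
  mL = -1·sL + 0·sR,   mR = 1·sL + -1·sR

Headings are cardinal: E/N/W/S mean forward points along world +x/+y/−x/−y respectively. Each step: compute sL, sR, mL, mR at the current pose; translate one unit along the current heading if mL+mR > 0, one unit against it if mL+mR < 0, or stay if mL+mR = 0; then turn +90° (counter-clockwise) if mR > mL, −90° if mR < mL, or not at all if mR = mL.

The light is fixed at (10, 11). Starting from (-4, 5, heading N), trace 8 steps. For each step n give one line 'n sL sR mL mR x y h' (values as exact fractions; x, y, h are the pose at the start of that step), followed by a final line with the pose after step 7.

n=0: pose=(-4,5,N); sL=40/241, sR=8/37; mL=-40/241, mR=-448/8917; mL+mR=-8/37 → advance -1; mR−mL=1032/8917 → turn +1·90°
n=1: pose=(-4,4,W); sL=1/8, sR=10/73; mL=-1/8, mR=-7/584; mL+mR=-10/73 → advance -1; mR−mL=33/292 → turn +1·90°
n=2: pose=(-3,4,S); sL=8/45, sR=40/277; mL=-8/45, mR=416/12465; mL+mR=-40/277 → advance -1; mR−mL=2632/12465 → turn +1·90°
n=3: pose=(-3,5,E); sL=20/73, sR=4/17; mL=-20/73, mR=48/1241; mL+mR=-4/17 → advance -1; mR−mL=388/1241 → turn +1·90°
n=4: pose=(-4,5,N); sL=40/241, sR=8/37; mL=-40/241, mR=-448/8917; mL+mR=-8/37 → advance -1; mR−mL=1032/8917 → turn +1·90°
n=5: pose=(-4,4,W); sL=1/8, sR=10/73; mL=-1/8, mR=-7/584; mL+mR=-10/73 → advance -1; mR−mL=33/292 → turn +1·90°
n=6: pose=(-3,4,S); sL=8/45, sR=40/277; mL=-8/45, mR=416/12465; mL+mR=-40/277 → advance -1; mR−mL=2632/12465 → turn +1·90°
n=7: pose=(-3,5,E); sL=20/73, sR=4/17; mL=-20/73, mR=48/1241; mL+mR=-4/17 → advance -1; mR−mL=388/1241 → turn +1·90°

0 40/241 8/37 -40/241 -448/8917 -4 5 N
1 1/8 10/73 -1/8 -7/584 -4 4 W
2 8/45 40/277 -8/45 416/12465 -3 4 S
3 20/73 4/17 -20/73 48/1241 -3 5 E
4 40/241 8/37 -40/241 -448/8917 -4 5 N
5 1/8 10/73 -1/8 -7/584 -4 4 W
6 8/45 40/277 -8/45 416/12465 -3 4 S
7 20/73 4/17 -20/73 48/1241 -3 5 E
final -4 5 N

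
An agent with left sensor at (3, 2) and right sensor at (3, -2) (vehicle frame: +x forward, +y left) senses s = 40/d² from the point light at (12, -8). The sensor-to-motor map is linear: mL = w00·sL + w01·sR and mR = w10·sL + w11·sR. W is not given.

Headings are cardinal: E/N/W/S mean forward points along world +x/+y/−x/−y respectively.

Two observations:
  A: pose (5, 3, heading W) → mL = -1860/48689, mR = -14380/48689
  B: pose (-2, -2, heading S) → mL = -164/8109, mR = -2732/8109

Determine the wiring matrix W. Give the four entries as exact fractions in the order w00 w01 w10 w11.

1/2 -1 -1 -1/2

obs A: pose=(5,3,W) → sL=40/181, sR=40/269, mL=-1860/48689, mR=-14380/48689
obs B: pose=(-2,-2,S) → sL=40/153, sR=8/53, mL=-164/8109, mR=-2732/8109
sensor matrix S = [[40/181, 40/269], [40/153, 8/53]]; det S = -2178560/394819101
solve [mL_A; mL_B] = S·[w00; w01] and [mR_A; mR_B] = S·[w10; w11]:
  w00 = 1/2, w01 = -1, w10 = -1, w11 = -1/2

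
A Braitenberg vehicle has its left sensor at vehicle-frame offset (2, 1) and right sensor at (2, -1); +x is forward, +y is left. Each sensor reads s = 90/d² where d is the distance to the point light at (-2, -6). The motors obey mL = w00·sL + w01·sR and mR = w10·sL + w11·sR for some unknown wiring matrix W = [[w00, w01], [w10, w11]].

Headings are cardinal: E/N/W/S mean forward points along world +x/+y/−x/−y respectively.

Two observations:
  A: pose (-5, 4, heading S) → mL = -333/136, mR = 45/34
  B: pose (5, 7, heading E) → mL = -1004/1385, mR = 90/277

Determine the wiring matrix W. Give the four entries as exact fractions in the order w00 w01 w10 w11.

-1 -1 1 0

obs A: pose=(-5,4,S) → sL=45/34, sR=9/8, mL=-333/136, mR=45/34
obs B: pose=(5,7,E) → sL=90/277, sR=2/5, mL=-1004/1385, mR=90/277
sensor matrix S = [[45/34, 9/8], [90/277, 2/5]]; det S = 3087/18836
solve [mL_A; mL_B] = S·[w00; w01] and [mR_A; mR_B] = S·[w10; w11]:
  w00 = -1, w01 = -1, w10 = 1, w11 = 0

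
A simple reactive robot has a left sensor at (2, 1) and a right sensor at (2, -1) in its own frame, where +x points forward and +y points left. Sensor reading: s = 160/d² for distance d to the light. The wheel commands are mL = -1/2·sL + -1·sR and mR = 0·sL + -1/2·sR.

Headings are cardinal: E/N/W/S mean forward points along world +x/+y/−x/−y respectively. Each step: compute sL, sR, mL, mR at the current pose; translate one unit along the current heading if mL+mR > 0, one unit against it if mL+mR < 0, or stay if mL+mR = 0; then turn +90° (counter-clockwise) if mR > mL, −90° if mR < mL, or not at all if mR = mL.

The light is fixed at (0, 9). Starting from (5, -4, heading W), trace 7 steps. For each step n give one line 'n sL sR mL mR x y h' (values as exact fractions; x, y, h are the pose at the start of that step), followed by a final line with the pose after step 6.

0 32/41 160/153 -9008/6273 -80/153 5 -4 W
1 80/137 16/25 -3192/3425 -8/25 6 -4 S
2 32/37 160/233 -9648/8621 -80/233 6 -3 E
3 40/29 20/17 -920/493 -10/17 5 -3 N
4 32/41 160/153 -9008/6273 -80/153 5 -4 W
5 80/137 16/25 -3192/3425 -8/25 6 -4 S
6 32/37 160/233 -9648/8621 -80/233 6 -3 E
final 5 -3 N

n=0: pose=(5,-4,W); sL=32/41, sR=160/153; mL=-9008/6273, mR=-80/153; mL+mR=-4096/2091 → advance -1; mR−mL=5728/6273 → turn +1·90°
n=1: pose=(6,-4,S); sL=80/137, sR=16/25; mL=-3192/3425, mR=-8/25; mL+mR=-4288/3425 → advance -1; mR−mL=2096/3425 → turn +1·90°
n=2: pose=(6,-3,E); sL=32/37, sR=160/233; mL=-9648/8621, mR=-80/233; mL+mR=-12608/8621 → advance -1; mR−mL=6688/8621 → turn +1·90°
n=3: pose=(5,-3,N); sL=40/29, sR=20/17; mL=-920/493, mR=-10/17; mL+mR=-1210/493 → advance -1; mR−mL=630/493 → turn +1·90°
n=4: pose=(5,-4,W); sL=32/41, sR=160/153; mL=-9008/6273, mR=-80/153; mL+mR=-4096/2091 → advance -1; mR−mL=5728/6273 → turn +1·90°
n=5: pose=(6,-4,S); sL=80/137, sR=16/25; mL=-3192/3425, mR=-8/25; mL+mR=-4288/3425 → advance -1; mR−mL=2096/3425 → turn +1·90°
n=6: pose=(6,-3,E); sL=32/37, sR=160/233; mL=-9648/8621, mR=-80/233; mL+mR=-12608/8621 → advance -1; mR−mL=6688/8621 → turn +1·90°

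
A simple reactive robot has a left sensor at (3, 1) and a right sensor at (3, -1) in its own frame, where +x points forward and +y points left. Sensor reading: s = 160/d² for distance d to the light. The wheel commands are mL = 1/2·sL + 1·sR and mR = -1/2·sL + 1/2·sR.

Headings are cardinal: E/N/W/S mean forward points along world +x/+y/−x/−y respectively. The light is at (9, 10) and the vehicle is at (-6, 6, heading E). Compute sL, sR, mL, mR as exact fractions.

left sensor world pos  = (-3, 7); dL² = 153
right sensor world pos = (-3, 5); dR² = 169
sL = 160/153 = 160/153
sR = 160/169 = 160/169
mL = 1/2·sL + 1·sR = 38000/25857
mR = -1/2·sL + 1/2·sR = -1280/25857

160/153 160/169 38000/25857 -1280/25857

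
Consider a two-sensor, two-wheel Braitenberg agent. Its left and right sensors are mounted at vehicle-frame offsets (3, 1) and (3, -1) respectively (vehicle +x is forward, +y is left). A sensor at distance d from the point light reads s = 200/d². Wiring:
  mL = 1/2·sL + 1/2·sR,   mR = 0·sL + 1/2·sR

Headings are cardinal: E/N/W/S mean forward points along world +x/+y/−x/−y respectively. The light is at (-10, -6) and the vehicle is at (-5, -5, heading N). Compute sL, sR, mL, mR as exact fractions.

left sensor world pos  = (-6, -2); dL² = 32
right sensor world pos = (-4, -2); dR² = 52
sL = 200/32 = 25/4
sR = 200/52 = 50/13
mL = 1/2·sL + 1/2·sR = 525/104
mR = 0·sL + 1/2·sR = 25/13

25/4 50/13 525/104 25/13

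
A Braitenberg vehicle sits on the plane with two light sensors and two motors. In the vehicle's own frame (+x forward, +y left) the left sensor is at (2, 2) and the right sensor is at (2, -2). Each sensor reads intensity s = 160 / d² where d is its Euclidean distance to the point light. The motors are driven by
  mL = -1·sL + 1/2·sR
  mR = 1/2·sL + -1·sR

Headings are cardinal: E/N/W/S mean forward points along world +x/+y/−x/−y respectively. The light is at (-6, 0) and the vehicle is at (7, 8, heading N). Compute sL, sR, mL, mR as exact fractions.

160/221 32/65 -528/1105 -144/1105

left sensor world pos  = (5, 10); dL² = 221
right sensor world pos = (9, 10); dR² = 325
sL = 160/221 = 160/221
sR = 160/325 = 32/65
mL = -1·sL + 1/2·sR = -528/1105
mR = 1/2·sL + -1·sR = -144/1105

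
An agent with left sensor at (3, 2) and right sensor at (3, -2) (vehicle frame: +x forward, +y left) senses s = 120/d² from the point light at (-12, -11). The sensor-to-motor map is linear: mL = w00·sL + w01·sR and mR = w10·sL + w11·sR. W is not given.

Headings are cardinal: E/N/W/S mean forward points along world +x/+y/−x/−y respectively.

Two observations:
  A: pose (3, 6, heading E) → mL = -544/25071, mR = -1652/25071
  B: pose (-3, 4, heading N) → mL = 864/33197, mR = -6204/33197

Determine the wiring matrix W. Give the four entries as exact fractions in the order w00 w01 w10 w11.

obs A: pose=(3,6,E) → sL=24/137, sR=40/183, mL=-544/25071, mR=-1652/25071
obs B: pose=(-3,4,N) → sL=120/373, sR=24/89, mL=864/33197, mR=-6204/33197
sensor matrix S = [[24/137, 40/183], [120/373, 24/89]]; det S = -6403072/277427329
solve [mL_A; mL_B] = S·[w00; w01] and [mR_A; mR_B] = S·[w10; w11]:
  w00 = 1/2, w01 = -1/2, w10 = -1, w11 = 1/2

1/2 -1/2 -1 1/2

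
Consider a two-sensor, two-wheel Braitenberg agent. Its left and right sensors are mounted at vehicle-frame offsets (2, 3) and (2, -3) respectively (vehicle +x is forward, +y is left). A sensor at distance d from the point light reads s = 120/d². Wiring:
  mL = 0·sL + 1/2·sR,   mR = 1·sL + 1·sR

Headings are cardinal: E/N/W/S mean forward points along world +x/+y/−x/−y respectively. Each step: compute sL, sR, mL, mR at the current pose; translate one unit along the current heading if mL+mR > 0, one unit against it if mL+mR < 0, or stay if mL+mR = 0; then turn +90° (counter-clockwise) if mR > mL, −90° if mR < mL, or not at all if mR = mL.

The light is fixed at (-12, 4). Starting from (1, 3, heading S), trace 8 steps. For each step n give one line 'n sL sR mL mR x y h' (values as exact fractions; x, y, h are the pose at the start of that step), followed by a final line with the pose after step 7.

0 24/53 120/109 60/109 8976/5777 1 3 S
1 60/113 12/25 6/25 2856/2825 1 2 E
2 120/121 120/289 60/289 49200/34969 2 2 N
3 3/4 30/37 15/37 231/148 2 3 W
4 24/53 120/109 60/109 8976/5777 1 3 S
5 60/113 12/25 6/25 2856/2825 1 2 E
6 120/121 120/289 60/289 49200/34969 2 2 N
7 3/4 30/37 15/37 231/148 2 3 W
final 1 3 S

n=0: pose=(1,3,S); sL=24/53, sR=120/109; mL=60/109, mR=8976/5777; mL+mR=12156/5777 → advance +1; mR−mL=5796/5777 → turn +1·90°
n=1: pose=(1,2,E); sL=60/113, sR=12/25; mL=6/25, mR=2856/2825; mL+mR=3534/2825 → advance +1; mR−mL=2178/2825 → turn +1·90°
n=2: pose=(2,2,N); sL=120/121, sR=120/289; mL=60/289, mR=49200/34969; mL+mR=56460/34969 → advance +1; mR−mL=41940/34969 → turn +1·90°
n=3: pose=(2,3,W); sL=3/4, sR=30/37; mL=15/37, mR=231/148; mL+mR=291/148 → advance +1; mR−mL=171/148 → turn +1·90°
n=4: pose=(1,3,S); sL=24/53, sR=120/109; mL=60/109, mR=8976/5777; mL+mR=12156/5777 → advance +1; mR−mL=5796/5777 → turn +1·90°
n=5: pose=(1,2,E); sL=60/113, sR=12/25; mL=6/25, mR=2856/2825; mL+mR=3534/2825 → advance +1; mR−mL=2178/2825 → turn +1·90°
n=6: pose=(2,2,N); sL=120/121, sR=120/289; mL=60/289, mR=49200/34969; mL+mR=56460/34969 → advance +1; mR−mL=41940/34969 → turn +1·90°
n=7: pose=(2,3,W); sL=3/4, sR=30/37; mL=15/37, mR=231/148; mL+mR=291/148 → advance +1; mR−mL=171/148 → turn +1·90°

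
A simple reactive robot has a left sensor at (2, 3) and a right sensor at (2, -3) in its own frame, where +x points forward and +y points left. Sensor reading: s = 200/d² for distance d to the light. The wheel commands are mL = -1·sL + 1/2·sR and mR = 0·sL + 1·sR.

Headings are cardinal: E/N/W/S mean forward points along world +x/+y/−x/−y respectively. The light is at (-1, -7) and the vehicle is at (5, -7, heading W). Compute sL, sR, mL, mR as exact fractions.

left sensor world pos  = (3, -10); dL² = 25
right sensor world pos = (3, -4); dR² = 25
sL = 200/25 = 8
sR = 200/25 = 8
mL = -1·sL + 1/2·sR = -4
mR = 0·sL + 1·sR = 8

8 8 -4 8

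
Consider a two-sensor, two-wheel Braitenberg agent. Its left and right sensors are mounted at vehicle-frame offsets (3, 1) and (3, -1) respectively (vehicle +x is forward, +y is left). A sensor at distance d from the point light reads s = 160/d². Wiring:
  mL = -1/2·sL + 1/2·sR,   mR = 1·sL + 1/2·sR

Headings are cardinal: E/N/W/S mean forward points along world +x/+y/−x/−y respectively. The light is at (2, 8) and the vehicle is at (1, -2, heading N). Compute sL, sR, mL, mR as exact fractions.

160/53 160/49 320/2597 12080/2597

left sensor world pos  = (0, 1); dL² = 53
right sensor world pos = (2, 1); dR² = 49
sL = 160/53 = 160/53
sR = 160/49 = 160/49
mL = -1/2·sL + 1/2·sR = 320/2597
mR = 1·sL + 1/2·sR = 12080/2597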